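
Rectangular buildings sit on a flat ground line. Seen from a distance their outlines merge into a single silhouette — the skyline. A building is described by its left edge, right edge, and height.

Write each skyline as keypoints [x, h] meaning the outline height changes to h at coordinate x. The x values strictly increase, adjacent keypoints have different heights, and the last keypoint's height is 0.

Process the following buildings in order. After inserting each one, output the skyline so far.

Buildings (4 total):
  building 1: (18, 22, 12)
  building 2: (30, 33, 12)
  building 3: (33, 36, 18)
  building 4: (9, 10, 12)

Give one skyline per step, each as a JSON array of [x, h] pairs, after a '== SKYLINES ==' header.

== SKYLINES ==
[[18,12],[22,0]]
[[18,12],[22,0],[30,12],[33,0]]
[[18,12],[22,0],[30,12],[33,18],[36,0]]
[[9,12],[10,0],[18,12],[22,0],[30,12],[33,18],[36,0]]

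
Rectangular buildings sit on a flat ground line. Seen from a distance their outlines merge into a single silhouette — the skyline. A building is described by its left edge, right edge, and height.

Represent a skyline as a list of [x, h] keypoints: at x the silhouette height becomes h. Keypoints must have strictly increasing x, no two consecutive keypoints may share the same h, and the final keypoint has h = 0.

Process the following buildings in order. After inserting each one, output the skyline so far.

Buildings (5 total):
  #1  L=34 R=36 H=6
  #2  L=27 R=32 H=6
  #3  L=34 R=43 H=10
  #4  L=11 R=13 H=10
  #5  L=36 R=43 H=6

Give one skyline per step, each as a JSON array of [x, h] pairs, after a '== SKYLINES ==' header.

== SKYLINES ==
[[34,6],[36,0]]
[[27,6],[32,0],[34,6],[36,0]]
[[27,6],[32,0],[34,10],[43,0]]
[[11,10],[13,0],[27,6],[32,0],[34,10],[43,0]]
[[11,10],[13,0],[27,6],[32,0],[34,10],[43,0]]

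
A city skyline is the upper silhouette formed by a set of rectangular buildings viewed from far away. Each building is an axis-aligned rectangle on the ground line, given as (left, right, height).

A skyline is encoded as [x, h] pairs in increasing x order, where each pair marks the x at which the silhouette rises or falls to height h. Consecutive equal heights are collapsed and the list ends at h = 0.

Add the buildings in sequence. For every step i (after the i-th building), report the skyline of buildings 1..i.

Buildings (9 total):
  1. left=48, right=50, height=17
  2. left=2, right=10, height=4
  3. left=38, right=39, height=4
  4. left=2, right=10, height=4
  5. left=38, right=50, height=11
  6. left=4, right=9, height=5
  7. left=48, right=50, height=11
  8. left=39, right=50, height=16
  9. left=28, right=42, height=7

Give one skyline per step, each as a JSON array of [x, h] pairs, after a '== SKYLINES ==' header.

== SKYLINES ==
[[48,17],[50,0]]
[[2,4],[10,0],[48,17],[50,0]]
[[2,4],[10,0],[38,4],[39,0],[48,17],[50,0]]
[[2,4],[10,0],[38,4],[39,0],[48,17],[50,0]]
[[2,4],[10,0],[38,11],[48,17],[50,0]]
[[2,4],[4,5],[9,4],[10,0],[38,11],[48,17],[50,0]]
[[2,4],[4,5],[9,4],[10,0],[38,11],[48,17],[50,0]]
[[2,4],[4,5],[9,4],[10,0],[38,11],[39,16],[48,17],[50,0]]
[[2,4],[4,5],[9,4],[10,0],[28,7],[38,11],[39,16],[48,17],[50,0]]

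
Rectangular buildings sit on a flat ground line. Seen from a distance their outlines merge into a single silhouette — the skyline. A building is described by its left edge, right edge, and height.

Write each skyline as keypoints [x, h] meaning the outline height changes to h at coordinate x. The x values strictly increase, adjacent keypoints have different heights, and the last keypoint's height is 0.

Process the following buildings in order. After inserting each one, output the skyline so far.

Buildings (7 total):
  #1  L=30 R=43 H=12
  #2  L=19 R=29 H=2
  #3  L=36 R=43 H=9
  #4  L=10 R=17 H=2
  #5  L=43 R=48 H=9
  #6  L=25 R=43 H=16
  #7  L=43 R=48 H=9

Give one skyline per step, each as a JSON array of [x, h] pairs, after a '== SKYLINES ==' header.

== SKYLINES ==
[[30,12],[43,0]]
[[19,2],[29,0],[30,12],[43,0]]
[[19,2],[29,0],[30,12],[43,0]]
[[10,2],[17,0],[19,2],[29,0],[30,12],[43,0]]
[[10,2],[17,0],[19,2],[29,0],[30,12],[43,9],[48,0]]
[[10,2],[17,0],[19,2],[25,16],[43,9],[48,0]]
[[10,2],[17,0],[19,2],[25,16],[43,9],[48,0]]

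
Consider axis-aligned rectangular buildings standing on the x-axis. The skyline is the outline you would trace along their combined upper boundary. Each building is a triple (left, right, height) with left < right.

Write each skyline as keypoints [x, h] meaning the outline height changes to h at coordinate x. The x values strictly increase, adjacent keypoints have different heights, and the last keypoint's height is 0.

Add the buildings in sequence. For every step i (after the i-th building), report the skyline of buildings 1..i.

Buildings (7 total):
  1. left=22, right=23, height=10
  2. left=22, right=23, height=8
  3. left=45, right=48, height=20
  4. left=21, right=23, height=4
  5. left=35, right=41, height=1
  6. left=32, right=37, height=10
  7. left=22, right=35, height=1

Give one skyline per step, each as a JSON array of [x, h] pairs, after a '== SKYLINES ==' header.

== SKYLINES ==
[[22,10],[23,0]]
[[22,10],[23,0]]
[[22,10],[23,0],[45,20],[48,0]]
[[21,4],[22,10],[23,0],[45,20],[48,0]]
[[21,4],[22,10],[23,0],[35,1],[41,0],[45,20],[48,0]]
[[21,4],[22,10],[23,0],[32,10],[37,1],[41,0],[45,20],[48,0]]
[[21,4],[22,10],[23,1],[32,10],[37,1],[41,0],[45,20],[48,0]]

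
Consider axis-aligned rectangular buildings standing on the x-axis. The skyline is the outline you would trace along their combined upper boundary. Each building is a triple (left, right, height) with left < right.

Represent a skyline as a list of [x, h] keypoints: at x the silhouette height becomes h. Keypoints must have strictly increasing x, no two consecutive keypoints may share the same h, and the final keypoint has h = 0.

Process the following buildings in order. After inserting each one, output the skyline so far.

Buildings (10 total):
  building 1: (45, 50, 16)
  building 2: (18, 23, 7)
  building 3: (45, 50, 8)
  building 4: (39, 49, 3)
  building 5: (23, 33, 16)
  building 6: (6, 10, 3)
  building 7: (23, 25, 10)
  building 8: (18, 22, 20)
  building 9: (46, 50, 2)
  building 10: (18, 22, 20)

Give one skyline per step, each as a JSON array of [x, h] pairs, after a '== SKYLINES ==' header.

== SKYLINES ==
[[45,16],[50,0]]
[[18,7],[23,0],[45,16],[50,0]]
[[18,7],[23,0],[45,16],[50,0]]
[[18,7],[23,0],[39,3],[45,16],[50,0]]
[[18,7],[23,16],[33,0],[39,3],[45,16],[50,0]]
[[6,3],[10,0],[18,7],[23,16],[33,0],[39,3],[45,16],[50,0]]
[[6,3],[10,0],[18,7],[23,16],[33,0],[39,3],[45,16],[50,0]]
[[6,3],[10,0],[18,20],[22,7],[23,16],[33,0],[39,3],[45,16],[50,0]]
[[6,3],[10,0],[18,20],[22,7],[23,16],[33,0],[39,3],[45,16],[50,0]]
[[6,3],[10,0],[18,20],[22,7],[23,16],[33,0],[39,3],[45,16],[50,0]]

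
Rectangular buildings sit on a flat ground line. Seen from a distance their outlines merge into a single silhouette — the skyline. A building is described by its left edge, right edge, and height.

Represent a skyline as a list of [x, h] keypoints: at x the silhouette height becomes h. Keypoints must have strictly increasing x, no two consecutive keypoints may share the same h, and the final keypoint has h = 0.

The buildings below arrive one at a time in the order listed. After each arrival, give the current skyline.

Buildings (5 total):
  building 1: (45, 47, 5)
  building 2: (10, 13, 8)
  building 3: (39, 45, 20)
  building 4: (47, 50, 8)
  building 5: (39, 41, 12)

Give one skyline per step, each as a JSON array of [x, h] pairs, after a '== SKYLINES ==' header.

== SKYLINES ==
[[45,5],[47,0]]
[[10,8],[13,0],[45,5],[47,0]]
[[10,8],[13,0],[39,20],[45,5],[47,0]]
[[10,8],[13,0],[39,20],[45,5],[47,8],[50,0]]
[[10,8],[13,0],[39,20],[45,5],[47,8],[50,0]]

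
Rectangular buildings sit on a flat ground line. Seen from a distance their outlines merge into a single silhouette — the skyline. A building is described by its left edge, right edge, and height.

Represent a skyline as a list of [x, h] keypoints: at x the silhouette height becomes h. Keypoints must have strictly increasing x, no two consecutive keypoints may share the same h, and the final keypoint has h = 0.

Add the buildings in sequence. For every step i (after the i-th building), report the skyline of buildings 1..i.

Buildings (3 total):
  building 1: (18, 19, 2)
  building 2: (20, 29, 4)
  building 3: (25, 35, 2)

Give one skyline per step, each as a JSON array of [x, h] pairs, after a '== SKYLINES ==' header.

== SKYLINES ==
[[18,2],[19,0]]
[[18,2],[19,0],[20,4],[29,0]]
[[18,2],[19,0],[20,4],[29,2],[35,0]]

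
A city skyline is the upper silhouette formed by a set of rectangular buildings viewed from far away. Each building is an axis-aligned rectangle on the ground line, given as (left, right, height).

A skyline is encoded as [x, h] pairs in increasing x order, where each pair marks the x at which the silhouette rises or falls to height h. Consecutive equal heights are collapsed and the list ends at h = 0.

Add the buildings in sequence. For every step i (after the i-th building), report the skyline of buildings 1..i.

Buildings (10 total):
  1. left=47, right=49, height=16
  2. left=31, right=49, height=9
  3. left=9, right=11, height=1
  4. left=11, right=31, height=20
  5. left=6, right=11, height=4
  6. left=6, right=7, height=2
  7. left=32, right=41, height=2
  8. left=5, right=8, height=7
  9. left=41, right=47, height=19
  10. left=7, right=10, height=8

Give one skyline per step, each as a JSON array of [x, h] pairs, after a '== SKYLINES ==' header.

== SKYLINES ==
[[47,16],[49,0]]
[[31,9],[47,16],[49,0]]
[[9,1],[11,0],[31,9],[47,16],[49,0]]
[[9,1],[11,20],[31,9],[47,16],[49,0]]
[[6,4],[11,20],[31,9],[47,16],[49,0]]
[[6,4],[11,20],[31,9],[47,16],[49,0]]
[[6,4],[11,20],[31,9],[47,16],[49,0]]
[[5,7],[8,4],[11,20],[31,9],[47,16],[49,0]]
[[5,7],[8,4],[11,20],[31,9],[41,19],[47,16],[49,0]]
[[5,7],[7,8],[10,4],[11,20],[31,9],[41,19],[47,16],[49,0]]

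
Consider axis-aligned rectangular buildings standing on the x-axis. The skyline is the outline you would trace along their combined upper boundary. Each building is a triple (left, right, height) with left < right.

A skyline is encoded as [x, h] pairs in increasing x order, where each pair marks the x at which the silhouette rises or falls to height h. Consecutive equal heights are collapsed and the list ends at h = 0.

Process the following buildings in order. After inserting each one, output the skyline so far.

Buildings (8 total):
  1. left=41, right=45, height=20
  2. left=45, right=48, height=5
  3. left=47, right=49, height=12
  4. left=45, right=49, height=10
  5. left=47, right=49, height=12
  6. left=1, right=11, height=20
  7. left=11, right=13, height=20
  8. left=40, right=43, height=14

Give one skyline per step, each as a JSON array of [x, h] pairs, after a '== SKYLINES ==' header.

== SKYLINES ==
[[41,20],[45,0]]
[[41,20],[45,5],[48,0]]
[[41,20],[45,5],[47,12],[49,0]]
[[41,20],[45,10],[47,12],[49,0]]
[[41,20],[45,10],[47,12],[49,0]]
[[1,20],[11,0],[41,20],[45,10],[47,12],[49,0]]
[[1,20],[13,0],[41,20],[45,10],[47,12],[49,0]]
[[1,20],[13,0],[40,14],[41,20],[45,10],[47,12],[49,0]]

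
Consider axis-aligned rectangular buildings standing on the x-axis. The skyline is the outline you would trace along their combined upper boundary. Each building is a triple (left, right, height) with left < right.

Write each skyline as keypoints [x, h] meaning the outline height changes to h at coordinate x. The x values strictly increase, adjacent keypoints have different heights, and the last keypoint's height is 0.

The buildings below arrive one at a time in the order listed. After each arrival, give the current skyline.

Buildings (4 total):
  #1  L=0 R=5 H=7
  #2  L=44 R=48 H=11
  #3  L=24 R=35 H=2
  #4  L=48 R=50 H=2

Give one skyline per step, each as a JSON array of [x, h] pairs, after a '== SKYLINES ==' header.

== SKYLINES ==
[[0,7],[5,0]]
[[0,7],[5,0],[44,11],[48,0]]
[[0,7],[5,0],[24,2],[35,0],[44,11],[48,0]]
[[0,7],[5,0],[24,2],[35,0],[44,11],[48,2],[50,0]]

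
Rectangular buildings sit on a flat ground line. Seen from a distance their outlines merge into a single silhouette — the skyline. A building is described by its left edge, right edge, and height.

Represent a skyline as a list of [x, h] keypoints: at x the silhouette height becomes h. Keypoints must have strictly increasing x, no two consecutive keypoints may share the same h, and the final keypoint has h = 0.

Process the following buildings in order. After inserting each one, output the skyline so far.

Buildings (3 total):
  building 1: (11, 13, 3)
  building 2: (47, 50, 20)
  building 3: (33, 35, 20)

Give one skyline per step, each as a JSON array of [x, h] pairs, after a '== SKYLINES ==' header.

== SKYLINES ==
[[11,3],[13,0]]
[[11,3],[13,0],[47,20],[50,0]]
[[11,3],[13,0],[33,20],[35,0],[47,20],[50,0]]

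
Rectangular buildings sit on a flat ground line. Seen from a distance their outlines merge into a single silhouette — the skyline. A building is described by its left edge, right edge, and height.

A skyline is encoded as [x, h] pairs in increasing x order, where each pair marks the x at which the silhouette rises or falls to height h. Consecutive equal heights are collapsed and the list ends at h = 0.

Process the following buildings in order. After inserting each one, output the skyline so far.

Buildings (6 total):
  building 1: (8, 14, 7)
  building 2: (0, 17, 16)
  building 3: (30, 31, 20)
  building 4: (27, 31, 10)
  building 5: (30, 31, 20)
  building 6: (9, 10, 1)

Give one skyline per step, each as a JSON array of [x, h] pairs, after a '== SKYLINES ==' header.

== SKYLINES ==
[[8,7],[14,0]]
[[0,16],[17,0]]
[[0,16],[17,0],[30,20],[31,0]]
[[0,16],[17,0],[27,10],[30,20],[31,0]]
[[0,16],[17,0],[27,10],[30,20],[31,0]]
[[0,16],[17,0],[27,10],[30,20],[31,0]]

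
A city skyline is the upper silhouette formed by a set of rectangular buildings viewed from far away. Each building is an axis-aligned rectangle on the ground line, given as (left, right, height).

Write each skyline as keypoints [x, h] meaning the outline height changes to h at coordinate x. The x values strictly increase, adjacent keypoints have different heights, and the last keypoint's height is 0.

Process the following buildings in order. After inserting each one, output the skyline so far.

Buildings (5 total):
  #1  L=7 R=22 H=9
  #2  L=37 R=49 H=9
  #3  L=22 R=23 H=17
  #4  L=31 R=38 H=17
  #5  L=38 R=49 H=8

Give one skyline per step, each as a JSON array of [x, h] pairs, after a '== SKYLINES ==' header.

== SKYLINES ==
[[7,9],[22,0]]
[[7,9],[22,0],[37,9],[49,0]]
[[7,9],[22,17],[23,0],[37,9],[49,0]]
[[7,9],[22,17],[23,0],[31,17],[38,9],[49,0]]
[[7,9],[22,17],[23,0],[31,17],[38,9],[49,0]]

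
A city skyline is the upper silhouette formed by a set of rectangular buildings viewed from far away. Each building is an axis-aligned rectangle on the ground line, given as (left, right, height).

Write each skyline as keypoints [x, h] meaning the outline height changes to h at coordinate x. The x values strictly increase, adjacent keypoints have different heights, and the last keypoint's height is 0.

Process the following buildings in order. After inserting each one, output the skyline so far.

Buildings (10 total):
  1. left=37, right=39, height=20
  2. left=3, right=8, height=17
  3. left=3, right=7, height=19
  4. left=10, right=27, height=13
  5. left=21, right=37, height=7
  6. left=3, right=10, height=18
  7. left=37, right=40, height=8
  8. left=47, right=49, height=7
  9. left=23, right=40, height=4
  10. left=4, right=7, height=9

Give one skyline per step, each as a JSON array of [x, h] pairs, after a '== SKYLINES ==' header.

== SKYLINES ==
[[37,20],[39,0]]
[[3,17],[8,0],[37,20],[39,0]]
[[3,19],[7,17],[8,0],[37,20],[39,0]]
[[3,19],[7,17],[8,0],[10,13],[27,0],[37,20],[39,0]]
[[3,19],[7,17],[8,0],[10,13],[27,7],[37,20],[39,0]]
[[3,19],[7,18],[10,13],[27,7],[37,20],[39,0]]
[[3,19],[7,18],[10,13],[27,7],[37,20],[39,8],[40,0]]
[[3,19],[7,18],[10,13],[27,7],[37,20],[39,8],[40,0],[47,7],[49,0]]
[[3,19],[7,18],[10,13],[27,7],[37,20],[39,8],[40,0],[47,7],[49,0]]
[[3,19],[7,18],[10,13],[27,7],[37,20],[39,8],[40,0],[47,7],[49,0]]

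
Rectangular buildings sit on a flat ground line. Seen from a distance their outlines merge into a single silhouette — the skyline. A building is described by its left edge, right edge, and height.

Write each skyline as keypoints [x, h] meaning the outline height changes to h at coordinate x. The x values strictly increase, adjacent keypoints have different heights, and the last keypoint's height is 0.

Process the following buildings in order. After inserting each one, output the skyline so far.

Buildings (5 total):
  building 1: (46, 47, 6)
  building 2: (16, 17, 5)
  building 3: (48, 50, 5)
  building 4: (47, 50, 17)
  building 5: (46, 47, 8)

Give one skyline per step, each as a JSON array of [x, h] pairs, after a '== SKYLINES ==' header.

== SKYLINES ==
[[46,6],[47,0]]
[[16,5],[17,0],[46,6],[47,0]]
[[16,5],[17,0],[46,6],[47,0],[48,5],[50,0]]
[[16,5],[17,0],[46,6],[47,17],[50,0]]
[[16,5],[17,0],[46,8],[47,17],[50,0]]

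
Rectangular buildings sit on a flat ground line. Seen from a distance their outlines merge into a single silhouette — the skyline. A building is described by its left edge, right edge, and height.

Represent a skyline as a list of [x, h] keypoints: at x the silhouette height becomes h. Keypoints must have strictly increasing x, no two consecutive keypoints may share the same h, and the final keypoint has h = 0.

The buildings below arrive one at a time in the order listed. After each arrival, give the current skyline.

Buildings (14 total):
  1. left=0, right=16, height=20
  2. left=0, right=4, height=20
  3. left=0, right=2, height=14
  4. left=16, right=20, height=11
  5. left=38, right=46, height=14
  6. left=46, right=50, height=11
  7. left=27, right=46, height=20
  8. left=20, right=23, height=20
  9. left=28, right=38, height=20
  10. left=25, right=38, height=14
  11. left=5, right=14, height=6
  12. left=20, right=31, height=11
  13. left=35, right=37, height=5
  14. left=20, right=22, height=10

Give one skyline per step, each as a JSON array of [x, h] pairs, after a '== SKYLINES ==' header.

== SKYLINES ==
[[0,20],[16,0]]
[[0,20],[16,0]]
[[0,20],[16,0]]
[[0,20],[16,11],[20,0]]
[[0,20],[16,11],[20,0],[38,14],[46,0]]
[[0,20],[16,11],[20,0],[38,14],[46,11],[50,0]]
[[0,20],[16,11],[20,0],[27,20],[46,11],[50,0]]
[[0,20],[16,11],[20,20],[23,0],[27,20],[46,11],[50,0]]
[[0,20],[16,11],[20,20],[23,0],[27,20],[46,11],[50,0]]
[[0,20],[16,11],[20,20],[23,0],[25,14],[27,20],[46,11],[50,0]]
[[0,20],[16,11],[20,20],[23,0],[25,14],[27,20],[46,11],[50,0]]
[[0,20],[16,11],[20,20],[23,11],[25,14],[27,20],[46,11],[50,0]]
[[0,20],[16,11],[20,20],[23,11],[25,14],[27,20],[46,11],[50,0]]
[[0,20],[16,11],[20,20],[23,11],[25,14],[27,20],[46,11],[50,0]]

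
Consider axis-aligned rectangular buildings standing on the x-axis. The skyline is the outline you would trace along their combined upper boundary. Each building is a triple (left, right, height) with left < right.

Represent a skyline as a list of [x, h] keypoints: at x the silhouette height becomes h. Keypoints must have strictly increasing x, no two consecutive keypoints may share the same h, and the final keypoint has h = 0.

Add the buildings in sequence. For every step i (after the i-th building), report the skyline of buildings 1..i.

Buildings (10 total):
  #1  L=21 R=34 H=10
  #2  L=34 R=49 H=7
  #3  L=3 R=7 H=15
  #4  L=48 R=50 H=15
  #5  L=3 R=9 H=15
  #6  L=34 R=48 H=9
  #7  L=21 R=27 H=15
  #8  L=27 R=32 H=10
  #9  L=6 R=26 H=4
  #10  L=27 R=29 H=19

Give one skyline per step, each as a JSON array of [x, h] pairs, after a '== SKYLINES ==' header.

== SKYLINES ==
[[21,10],[34,0]]
[[21,10],[34,7],[49,0]]
[[3,15],[7,0],[21,10],[34,7],[49,0]]
[[3,15],[7,0],[21,10],[34,7],[48,15],[50,0]]
[[3,15],[9,0],[21,10],[34,7],[48,15],[50,0]]
[[3,15],[9,0],[21,10],[34,9],[48,15],[50,0]]
[[3,15],[9,0],[21,15],[27,10],[34,9],[48,15],[50,0]]
[[3,15],[9,0],[21,15],[27,10],[34,9],[48,15],[50,0]]
[[3,15],[9,4],[21,15],[27,10],[34,9],[48,15],[50,0]]
[[3,15],[9,4],[21,15],[27,19],[29,10],[34,9],[48,15],[50,0]]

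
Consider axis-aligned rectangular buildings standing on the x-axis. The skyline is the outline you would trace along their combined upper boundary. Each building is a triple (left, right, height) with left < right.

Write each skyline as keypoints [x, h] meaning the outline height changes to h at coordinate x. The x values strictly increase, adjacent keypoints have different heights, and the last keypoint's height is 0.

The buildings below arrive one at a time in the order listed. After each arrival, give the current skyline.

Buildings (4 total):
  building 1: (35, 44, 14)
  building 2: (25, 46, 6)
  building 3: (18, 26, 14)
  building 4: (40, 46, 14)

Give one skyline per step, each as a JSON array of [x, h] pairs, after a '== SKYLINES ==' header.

== SKYLINES ==
[[35,14],[44,0]]
[[25,6],[35,14],[44,6],[46,0]]
[[18,14],[26,6],[35,14],[44,6],[46,0]]
[[18,14],[26,6],[35,14],[46,0]]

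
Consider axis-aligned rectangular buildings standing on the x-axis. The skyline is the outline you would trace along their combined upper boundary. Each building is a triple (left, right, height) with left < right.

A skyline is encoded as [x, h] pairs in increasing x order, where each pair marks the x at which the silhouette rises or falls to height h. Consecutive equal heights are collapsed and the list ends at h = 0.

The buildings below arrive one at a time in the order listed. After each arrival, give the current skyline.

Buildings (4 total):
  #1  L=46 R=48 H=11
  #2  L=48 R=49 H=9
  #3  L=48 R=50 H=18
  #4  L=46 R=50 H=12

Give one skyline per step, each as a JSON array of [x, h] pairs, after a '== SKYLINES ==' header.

== SKYLINES ==
[[46,11],[48,0]]
[[46,11],[48,9],[49,0]]
[[46,11],[48,18],[50,0]]
[[46,12],[48,18],[50,0]]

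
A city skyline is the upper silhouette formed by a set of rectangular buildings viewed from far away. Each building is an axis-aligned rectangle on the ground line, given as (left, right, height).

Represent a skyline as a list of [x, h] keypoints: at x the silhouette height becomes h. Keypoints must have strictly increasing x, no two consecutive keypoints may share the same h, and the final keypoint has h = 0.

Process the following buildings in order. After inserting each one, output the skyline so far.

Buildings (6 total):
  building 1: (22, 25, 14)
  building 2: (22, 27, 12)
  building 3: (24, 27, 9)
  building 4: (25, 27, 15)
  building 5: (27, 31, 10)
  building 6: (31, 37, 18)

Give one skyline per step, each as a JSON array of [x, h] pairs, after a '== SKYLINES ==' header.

== SKYLINES ==
[[22,14],[25,0]]
[[22,14],[25,12],[27,0]]
[[22,14],[25,12],[27,0]]
[[22,14],[25,15],[27,0]]
[[22,14],[25,15],[27,10],[31,0]]
[[22,14],[25,15],[27,10],[31,18],[37,0]]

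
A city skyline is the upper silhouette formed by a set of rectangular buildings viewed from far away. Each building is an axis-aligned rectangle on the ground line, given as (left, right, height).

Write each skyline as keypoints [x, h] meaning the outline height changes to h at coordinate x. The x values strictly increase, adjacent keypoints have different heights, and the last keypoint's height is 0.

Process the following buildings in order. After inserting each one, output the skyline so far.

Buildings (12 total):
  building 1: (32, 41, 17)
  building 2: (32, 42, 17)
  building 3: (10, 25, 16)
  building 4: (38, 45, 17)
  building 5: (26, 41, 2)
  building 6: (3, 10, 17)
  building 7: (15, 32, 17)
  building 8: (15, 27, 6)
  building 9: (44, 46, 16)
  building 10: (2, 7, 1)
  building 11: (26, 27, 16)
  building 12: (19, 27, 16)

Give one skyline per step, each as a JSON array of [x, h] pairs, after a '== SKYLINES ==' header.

== SKYLINES ==
[[32,17],[41,0]]
[[32,17],[42,0]]
[[10,16],[25,0],[32,17],[42,0]]
[[10,16],[25,0],[32,17],[45,0]]
[[10,16],[25,0],[26,2],[32,17],[45,0]]
[[3,17],[10,16],[25,0],[26,2],[32,17],[45,0]]
[[3,17],[10,16],[15,17],[45,0]]
[[3,17],[10,16],[15,17],[45,0]]
[[3,17],[10,16],[15,17],[45,16],[46,0]]
[[2,1],[3,17],[10,16],[15,17],[45,16],[46,0]]
[[2,1],[3,17],[10,16],[15,17],[45,16],[46,0]]
[[2,1],[3,17],[10,16],[15,17],[45,16],[46,0]]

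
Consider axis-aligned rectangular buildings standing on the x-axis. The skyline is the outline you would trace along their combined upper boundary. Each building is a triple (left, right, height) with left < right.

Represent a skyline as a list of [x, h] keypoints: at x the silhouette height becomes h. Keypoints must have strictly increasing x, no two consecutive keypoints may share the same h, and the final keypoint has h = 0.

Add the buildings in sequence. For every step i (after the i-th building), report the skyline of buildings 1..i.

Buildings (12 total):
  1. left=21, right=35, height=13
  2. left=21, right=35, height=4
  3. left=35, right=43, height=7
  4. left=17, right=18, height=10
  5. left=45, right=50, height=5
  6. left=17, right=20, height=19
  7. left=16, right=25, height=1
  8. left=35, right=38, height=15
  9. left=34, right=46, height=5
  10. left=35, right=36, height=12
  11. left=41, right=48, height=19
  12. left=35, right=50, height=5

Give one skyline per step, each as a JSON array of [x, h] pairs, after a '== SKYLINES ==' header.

== SKYLINES ==
[[21,13],[35,0]]
[[21,13],[35,0]]
[[21,13],[35,7],[43,0]]
[[17,10],[18,0],[21,13],[35,7],[43,0]]
[[17,10],[18,0],[21,13],[35,7],[43,0],[45,5],[50,0]]
[[17,19],[20,0],[21,13],[35,7],[43,0],[45,5],[50,0]]
[[16,1],[17,19],[20,1],[21,13],[35,7],[43,0],[45,5],[50,0]]
[[16,1],[17,19],[20,1],[21,13],[35,15],[38,7],[43,0],[45,5],[50,0]]
[[16,1],[17,19],[20,1],[21,13],[35,15],[38,7],[43,5],[50,0]]
[[16,1],[17,19],[20,1],[21,13],[35,15],[38,7],[43,5],[50,0]]
[[16,1],[17,19],[20,1],[21,13],[35,15],[38,7],[41,19],[48,5],[50,0]]
[[16,1],[17,19],[20,1],[21,13],[35,15],[38,7],[41,19],[48,5],[50,0]]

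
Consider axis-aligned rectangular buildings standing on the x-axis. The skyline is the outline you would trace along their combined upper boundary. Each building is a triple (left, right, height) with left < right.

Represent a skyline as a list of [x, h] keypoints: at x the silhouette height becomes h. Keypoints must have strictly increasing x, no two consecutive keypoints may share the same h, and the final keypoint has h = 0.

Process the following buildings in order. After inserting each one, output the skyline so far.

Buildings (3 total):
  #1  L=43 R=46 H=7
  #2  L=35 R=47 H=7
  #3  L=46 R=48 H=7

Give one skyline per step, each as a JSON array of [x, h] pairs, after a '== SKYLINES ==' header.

== SKYLINES ==
[[43,7],[46,0]]
[[35,7],[47,0]]
[[35,7],[48,0]]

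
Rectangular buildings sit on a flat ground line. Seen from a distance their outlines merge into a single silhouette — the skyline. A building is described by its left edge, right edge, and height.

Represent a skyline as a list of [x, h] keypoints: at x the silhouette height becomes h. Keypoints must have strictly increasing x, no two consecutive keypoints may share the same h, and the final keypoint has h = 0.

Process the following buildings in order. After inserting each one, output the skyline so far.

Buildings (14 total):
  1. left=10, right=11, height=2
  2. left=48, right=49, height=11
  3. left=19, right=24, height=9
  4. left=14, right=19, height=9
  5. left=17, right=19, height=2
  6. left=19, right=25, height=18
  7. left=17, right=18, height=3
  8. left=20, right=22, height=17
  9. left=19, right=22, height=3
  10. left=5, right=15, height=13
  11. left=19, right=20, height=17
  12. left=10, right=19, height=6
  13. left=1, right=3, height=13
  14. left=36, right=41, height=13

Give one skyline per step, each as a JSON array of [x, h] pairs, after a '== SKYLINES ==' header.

== SKYLINES ==
[[10,2],[11,0]]
[[10,2],[11,0],[48,11],[49,0]]
[[10,2],[11,0],[19,9],[24,0],[48,11],[49,0]]
[[10,2],[11,0],[14,9],[24,0],[48,11],[49,0]]
[[10,2],[11,0],[14,9],[24,0],[48,11],[49,0]]
[[10,2],[11,0],[14,9],[19,18],[25,0],[48,11],[49,0]]
[[10,2],[11,0],[14,9],[19,18],[25,0],[48,11],[49,0]]
[[10,2],[11,0],[14,9],[19,18],[25,0],[48,11],[49,0]]
[[10,2],[11,0],[14,9],[19,18],[25,0],[48,11],[49,0]]
[[5,13],[15,9],[19,18],[25,0],[48,11],[49,0]]
[[5,13],[15,9],[19,18],[25,0],[48,11],[49,0]]
[[5,13],[15,9],[19,18],[25,0],[48,11],[49,0]]
[[1,13],[3,0],[5,13],[15,9],[19,18],[25,0],[48,11],[49,0]]
[[1,13],[3,0],[5,13],[15,9],[19,18],[25,0],[36,13],[41,0],[48,11],[49,0]]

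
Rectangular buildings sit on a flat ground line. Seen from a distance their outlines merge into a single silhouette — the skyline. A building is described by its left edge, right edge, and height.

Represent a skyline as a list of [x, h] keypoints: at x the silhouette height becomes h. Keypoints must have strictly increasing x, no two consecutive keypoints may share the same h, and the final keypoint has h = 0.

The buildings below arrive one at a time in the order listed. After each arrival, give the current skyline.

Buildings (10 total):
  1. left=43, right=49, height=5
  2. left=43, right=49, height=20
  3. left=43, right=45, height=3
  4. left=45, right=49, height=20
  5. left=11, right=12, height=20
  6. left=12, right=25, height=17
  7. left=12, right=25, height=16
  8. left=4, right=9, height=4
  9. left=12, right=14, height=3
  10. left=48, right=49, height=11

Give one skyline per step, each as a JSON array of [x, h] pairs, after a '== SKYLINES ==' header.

== SKYLINES ==
[[43,5],[49,0]]
[[43,20],[49,0]]
[[43,20],[49,0]]
[[43,20],[49,0]]
[[11,20],[12,0],[43,20],[49,0]]
[[11,20],[12,17],[25,0],[43,20],[49,0]]
[[11,20],[12,17],[25,0],[43,20],[49,0]]
[[4,4],[9,0],[11,20],[12,17],[25,0],[43,20],[49,0]]
[[4,4],[9,0],[11,20],[12,17],[25,0],[43,20],[49,0]]
[[4,4],[9,0],[11,20],[12,17],[25,0],[43,20],[49,0]]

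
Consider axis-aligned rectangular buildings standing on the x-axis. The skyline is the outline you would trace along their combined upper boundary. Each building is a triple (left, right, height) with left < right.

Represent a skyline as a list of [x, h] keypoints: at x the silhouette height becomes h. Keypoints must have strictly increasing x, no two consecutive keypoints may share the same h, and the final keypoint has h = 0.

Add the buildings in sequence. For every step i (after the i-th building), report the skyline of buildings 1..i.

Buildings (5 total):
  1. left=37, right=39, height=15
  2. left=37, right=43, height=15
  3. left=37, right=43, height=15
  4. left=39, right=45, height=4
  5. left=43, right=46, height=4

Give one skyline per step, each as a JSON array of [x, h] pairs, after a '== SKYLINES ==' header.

== SKYLINES ==
[[37,15],[39,0]]
[[37,15],[43,0]]
[[37,15],[43,0]]
[[37,15],[43,4],[45,0]]
[[37,15],[43,4],[46,0]]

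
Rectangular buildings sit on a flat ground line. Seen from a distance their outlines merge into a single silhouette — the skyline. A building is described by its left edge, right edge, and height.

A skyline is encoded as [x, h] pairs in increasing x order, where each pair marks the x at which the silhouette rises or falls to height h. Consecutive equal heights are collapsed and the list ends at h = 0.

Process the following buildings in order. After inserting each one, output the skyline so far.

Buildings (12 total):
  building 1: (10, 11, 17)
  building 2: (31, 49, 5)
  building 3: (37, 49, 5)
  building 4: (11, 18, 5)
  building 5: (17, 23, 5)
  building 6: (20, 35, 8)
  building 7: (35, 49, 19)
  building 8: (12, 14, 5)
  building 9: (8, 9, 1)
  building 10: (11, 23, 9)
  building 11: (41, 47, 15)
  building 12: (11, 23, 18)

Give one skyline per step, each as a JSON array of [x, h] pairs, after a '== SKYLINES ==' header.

== SKYLINES ==
[[10,17],[11,0]]
[[10,17],[11,0],[31,5],[49,0]]
[[10,17],[11,0],[31,5],[49,0]]
[[10,17],[11,5],[18,0],[31,5],[49,0]]
[[10,17],[11,5],[23,0],[31,5],[49,0]]
[[10,17],[11,5],[20,8],[35,5],[49,0]]
[[10,17],[11,5],[20,8],[35,19],[49,0]]
[[10,17],[11,5],[20,8],[35,19],[49,0]]
[[8,1],[9,0],[10,17],[11,5],[20,8],[35,19],[49,0]]
[[8,1],[9,0],[10,17],[11,9],[23,8],[35,19],[49,0]]
[[8,1],[9,0],[10,17],[11,9],[23,8],[35,19],[49,0]]
[[8,1],[9,0],[10,17],[11,18],[23,8],[35,19],[49,0]]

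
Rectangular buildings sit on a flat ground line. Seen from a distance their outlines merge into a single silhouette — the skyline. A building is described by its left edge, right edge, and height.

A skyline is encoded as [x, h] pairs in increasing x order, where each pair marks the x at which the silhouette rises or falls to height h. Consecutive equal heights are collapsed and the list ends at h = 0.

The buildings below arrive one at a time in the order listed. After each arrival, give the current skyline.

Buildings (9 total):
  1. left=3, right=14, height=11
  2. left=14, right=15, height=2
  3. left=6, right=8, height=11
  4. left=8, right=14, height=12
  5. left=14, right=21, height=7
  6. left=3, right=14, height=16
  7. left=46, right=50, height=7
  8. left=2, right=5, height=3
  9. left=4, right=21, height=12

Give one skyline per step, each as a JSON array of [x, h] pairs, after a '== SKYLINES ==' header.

== SKYLINES ==
[[3,11],[14,0]]
[[3,11],[14,2],[15,0]]
[[3,11],[14,2],[15,0]]
[[3,11],[8,12],[14,2],[15,0]]
[[3,11],[8,12],[14,7],[21,0]]
[[3,16],[14,7],[21,0]]
[[3,16],[14,7],[21,0],[46,7],[50,0]]
[[2,3],[3,16],[14,7],[21,0],[46,7],[50,0]]
[[2,3],[3,16],[14,12],[21,0],[46,7],[50,0]]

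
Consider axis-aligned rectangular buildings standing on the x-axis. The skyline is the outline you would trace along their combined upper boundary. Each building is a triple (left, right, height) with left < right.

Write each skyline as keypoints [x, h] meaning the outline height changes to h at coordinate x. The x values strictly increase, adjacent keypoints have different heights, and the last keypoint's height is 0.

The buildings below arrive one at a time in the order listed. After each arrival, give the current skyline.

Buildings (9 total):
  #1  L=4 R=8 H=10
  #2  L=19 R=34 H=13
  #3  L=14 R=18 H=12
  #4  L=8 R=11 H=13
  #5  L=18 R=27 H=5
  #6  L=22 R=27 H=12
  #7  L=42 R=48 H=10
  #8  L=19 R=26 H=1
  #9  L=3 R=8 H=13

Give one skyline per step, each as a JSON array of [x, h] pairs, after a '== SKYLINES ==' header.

== SKYLINES ==
[[4,10],[8,0]]
[[4,10],[8,0],[19,13],[34,0]]
[[4,10],[8,0],[14,12],[18,0],[19,13],[34,0]]
[[4,10],[8,13],[11,0],[14,12],[18,0],[19,13],[34,0]]
[[4,10],[8,13],[11,0],[14,12],[18,5],[19,13],[34,0]]
[[4,10],[8,13],[11,0],[14,12],[18,5],[19,13],[34,0]]
[[4,10],[8,13],[11,0],[14,12],[18,5],[19,13],[34,0],[42,10],[48,0]]
[[4,10],[8,13],[11,0],[14,12],[18,5],[19,13],[34,0],[42,10],[48,0]]
[[3,13],[11,0],[14,12],[18,5],[19,13],[34,0],[42,10],[48,0]]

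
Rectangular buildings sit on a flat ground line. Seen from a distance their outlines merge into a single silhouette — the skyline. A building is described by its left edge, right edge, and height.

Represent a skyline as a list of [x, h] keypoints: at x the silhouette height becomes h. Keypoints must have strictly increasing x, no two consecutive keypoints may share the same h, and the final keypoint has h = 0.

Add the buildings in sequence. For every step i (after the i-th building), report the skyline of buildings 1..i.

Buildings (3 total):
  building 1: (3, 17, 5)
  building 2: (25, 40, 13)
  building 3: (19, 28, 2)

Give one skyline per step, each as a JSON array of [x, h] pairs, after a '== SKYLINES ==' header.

== SKYLINES ==
[[3,5],[17,0]]
[[3,5],[17,0],[25,13],[40,0]]
[[3,5],[17,0],[19,2],[25,13],[40,0]]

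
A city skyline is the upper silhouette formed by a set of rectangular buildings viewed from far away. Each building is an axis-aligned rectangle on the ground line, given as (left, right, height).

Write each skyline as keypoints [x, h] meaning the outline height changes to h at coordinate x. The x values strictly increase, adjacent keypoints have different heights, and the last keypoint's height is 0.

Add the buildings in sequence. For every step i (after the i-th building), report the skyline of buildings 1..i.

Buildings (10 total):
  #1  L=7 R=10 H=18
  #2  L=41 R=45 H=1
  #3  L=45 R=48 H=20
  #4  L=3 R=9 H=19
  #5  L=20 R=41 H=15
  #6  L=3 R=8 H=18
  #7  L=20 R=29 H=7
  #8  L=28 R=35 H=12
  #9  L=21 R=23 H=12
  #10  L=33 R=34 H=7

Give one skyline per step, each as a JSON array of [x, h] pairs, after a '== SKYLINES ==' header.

== SKYLINES ==
[[7,18],[10,0]]
[[7,18],[10,0],[41,1],[45,0]]
[[7,18],[10,0],[41,1],[45,20],[48,0]]
[[3,19],[9,18],[10,0],[41,1],[45,20],[48,0]]
[[3,19],[9,18],[10,0],[20,15],[41,1],[45,20],[48,0]]
[[3,19],[9,18],[10,0],[20,15],[41,1],[45,20],[48,0]]
[[3,19],[9,18],[10,0],[20,15],[41,1],[45,20],[48,0]]
[[3,19],[9,18],[10,0],[20,15],[41,1],[45,20],[48,0]]
[[3,19],[9,18],[10,0],[20,15],[41,1],[45,20],[48,0]]
[[3,19],[9,18],[10,0],[20,15],[41,1],[45,20],[48,0]]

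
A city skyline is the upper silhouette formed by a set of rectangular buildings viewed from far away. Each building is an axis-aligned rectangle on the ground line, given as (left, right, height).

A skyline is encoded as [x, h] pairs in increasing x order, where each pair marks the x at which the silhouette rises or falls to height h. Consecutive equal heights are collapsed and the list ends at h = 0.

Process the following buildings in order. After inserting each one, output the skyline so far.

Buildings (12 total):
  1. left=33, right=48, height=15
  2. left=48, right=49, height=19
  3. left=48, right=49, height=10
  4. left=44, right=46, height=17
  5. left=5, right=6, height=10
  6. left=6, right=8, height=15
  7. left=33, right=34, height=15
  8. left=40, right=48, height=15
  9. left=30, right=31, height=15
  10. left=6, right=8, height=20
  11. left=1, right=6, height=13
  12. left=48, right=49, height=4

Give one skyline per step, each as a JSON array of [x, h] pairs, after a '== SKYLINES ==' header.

== SKYLINES ==
[[33,15],[48,0]]
[[33,15],[48,19],[49,0]]
[[33,15],[48,19],[49,0]]
[[33,15],[44,17],[46,15],[48,19],[49,0]]
[[5,10],[6,0],[33,15],[44,17],[46,15],[48,19],[49,0]]
[[5,10],[6,15],[8,0],[33,15],[44,17],[46,15],[48,19],[49,0]]
[[5,10],[6,15],[8,0],[33,15],[44,17],[46,15],[48,19],[49,0]]
[[5,10],[6,15],[8,0],[33,15],[44,17],[46,15],[48,19],[49,0]]
[[5,10],[6,15],[8,0],[30,15],[31,0],[33,15],[44,17],[46,15],[48,19],[49,0]]
[[5,10],[6,20],[8,0],[30,15],[31,0],[33,15],[44,17],[46,15],[48,19],[49,0]]
[[1,13],[6,20],[8,0],[30,15],[31,0],[33,15],[44,17],[46,15],[48,19],[49,0]]
[[1,13],[6,20],[8,0],[30,15],[31,0],[33,15],[44,17],[46,15],[48,19],[49,0]]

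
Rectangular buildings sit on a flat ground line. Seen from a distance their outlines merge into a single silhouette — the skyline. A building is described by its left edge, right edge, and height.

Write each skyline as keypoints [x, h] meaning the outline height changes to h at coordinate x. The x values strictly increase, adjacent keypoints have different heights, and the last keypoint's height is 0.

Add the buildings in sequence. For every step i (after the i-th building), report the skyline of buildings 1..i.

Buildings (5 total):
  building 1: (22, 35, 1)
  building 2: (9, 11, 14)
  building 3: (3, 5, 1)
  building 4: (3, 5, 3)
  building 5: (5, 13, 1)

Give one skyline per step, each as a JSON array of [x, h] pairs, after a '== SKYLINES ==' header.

== SKYLINES ==
[[22,1],[35,0]]
[[9,14],[11,0],[22,1],[35,0]]
[[3,1],[5,0],[9,14],[11,0],[22,1],[35,0]]
[[3,3],[5,0],[9,14],[11,0],[22,1],[35,0]]
[[3,3],[5,1],[9,14],[11,1],[13,0],[22,1],[35,0]]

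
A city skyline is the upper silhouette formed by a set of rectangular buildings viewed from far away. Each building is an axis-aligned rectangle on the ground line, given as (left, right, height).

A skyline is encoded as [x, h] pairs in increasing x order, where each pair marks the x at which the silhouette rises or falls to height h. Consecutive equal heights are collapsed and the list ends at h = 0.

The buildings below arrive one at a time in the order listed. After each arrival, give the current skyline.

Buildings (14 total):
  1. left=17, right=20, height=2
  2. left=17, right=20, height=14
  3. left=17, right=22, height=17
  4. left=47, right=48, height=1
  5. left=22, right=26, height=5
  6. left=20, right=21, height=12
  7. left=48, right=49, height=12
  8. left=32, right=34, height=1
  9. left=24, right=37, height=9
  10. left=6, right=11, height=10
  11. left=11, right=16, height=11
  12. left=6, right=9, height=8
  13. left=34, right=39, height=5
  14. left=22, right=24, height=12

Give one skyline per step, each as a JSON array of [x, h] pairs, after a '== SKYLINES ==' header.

== SKYLINES ==
[[17,2],[20,0]]
[[17,14],[20,0]]
[[17,17],[22,0]]
[[17,17],[22,0],[47,1],[48,0]]
[[17,17],[22,5],[26,0],[47,1],[48,0]]
[[17,17],[22,5],[26,0],[47,1],[48,0]]
[[17,17],[22,5],[26,0],[47,1],[48,12],[49,0]]
[[17,17],[22,5],[26,0],[32,1],[34,0],[47,1],[48,12],[49,0]]
[[17,17],[22,5],[24,9],[37,0],[47,1],[48,12],[49,0]]
[[6,10],[11,0],[17,17],[22,5],[24,9],[37,0],[47,1],[48,12],[49,0]]
[[6,10],[11,11],[16,0],[17,17],[22,5],[24,9],[37,0],[47,1],[48,12],[49,0]]
[[6,10],[11,11],[16,0],[17,17],[22,5],[24,9],[37,0],[47,1],[48,12],[49,0]]
[[6,10],[11,11],[16,0],[17,17],[22,5],[24,9],[37,5],[39,0],[47,1],[48,12],[49,0]]
[[6,10],[11,11],[16,0],[17,17],[22,12],[24,9],[37,5],[39,0],[47,1],[48,12],[49,0]]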